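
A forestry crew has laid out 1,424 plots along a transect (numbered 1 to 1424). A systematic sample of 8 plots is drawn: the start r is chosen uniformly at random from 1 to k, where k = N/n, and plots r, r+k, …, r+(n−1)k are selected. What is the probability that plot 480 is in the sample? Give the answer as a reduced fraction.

k = 1424/8 = 178.
Plot 480 is selected iff r ≡ 480 (mod 178); exactly one such r in {1,…,178}.
Inclusion probability = 1/178.

1/178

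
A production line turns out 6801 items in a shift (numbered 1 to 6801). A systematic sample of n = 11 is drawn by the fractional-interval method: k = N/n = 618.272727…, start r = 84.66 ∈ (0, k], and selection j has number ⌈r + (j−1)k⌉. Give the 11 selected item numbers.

j=1: r + 0k = 84.66 → ⌈·⌉ = 85
j=2: r + 1k = 702.932727… → ⌈·⌉ = 703
j=3: r + 2k = 1321.205454… → ⌈·⌉ = 1322
j=4: r + 3k = 1939.478181… → ⌈·⌉ = 1940
j=5: r + 4k = 2557.750909… → ⌈·⌉ = 2558
j=6: r + 5k = 3176.023636… → ⌈·⌉ = 3177
j=7: r + 6k = 3794.296363… → ⌈·⌉ = 3795
j=8: r + 7k = 4412.569090… → ⌈·⌉ = 4413
j=9: r + 8k = 5030.841818… → ⌈·⌉ = 5031
j=10: r + 9k = 5649.114545… → ⌈·⌉ = 5650
j=11: r + 10k = 6267.387272… → ⌈·⌉ = 6268

85, 703, 1322, 1940, 2558, 3177, 3795, 4413, 5031, 5650, 6268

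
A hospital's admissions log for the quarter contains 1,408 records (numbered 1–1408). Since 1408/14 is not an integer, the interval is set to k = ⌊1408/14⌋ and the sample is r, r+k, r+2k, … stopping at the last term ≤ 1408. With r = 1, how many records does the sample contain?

15

k = ⌊1408/14⌋ = 100
Achieved size = ⌊(1408 − 1)/100⌋ + 1 = ⌊1407/100⌋ + 1 = 14 + 1 = 15
(last selection: 1 + 14×100 = 1401 ≤ 1408; next would be 1501 > 1408)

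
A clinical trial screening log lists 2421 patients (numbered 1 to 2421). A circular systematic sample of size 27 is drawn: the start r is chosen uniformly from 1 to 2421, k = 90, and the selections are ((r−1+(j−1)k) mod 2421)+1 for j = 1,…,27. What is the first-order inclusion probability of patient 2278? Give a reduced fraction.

For each position j, as r ranges over 1…2421 the j-th selection hits every patient exactly once, so patient 2278 is selected for exactly 27 of the 2421 starts.
Inclusion probability = 27/2421 = 3/269.

3/269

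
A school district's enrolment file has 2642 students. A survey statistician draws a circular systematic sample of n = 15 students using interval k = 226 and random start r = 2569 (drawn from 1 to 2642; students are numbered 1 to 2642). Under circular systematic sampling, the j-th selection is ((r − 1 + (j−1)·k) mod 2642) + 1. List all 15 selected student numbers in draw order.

2569, 153, 379, 605, 831, 1057, 1283, 1509, 1735, 1961, 2187, 2413, 2639, 223, 449

Selection 1: 2569
Selection 2: 2569 + 226 = 2795 → 2795 − 2642 = 153
Selection 3: 153 + 226 = 379
Selection 4: 379 + 226 = 605
Selection 5: 605 + 226 = 831
Selection 6: 831 + 226 = 1057
Selection 7: 1057 + 226 = 1283
Selection 8: 1283 + 226 = 1509
Selection 9: 1509 + 226 = 1735
Selection 10: 1735 + 226 = 1961
Selection 11: 1961 + 226 = 2187
Selection 12: 2187 + 226 = 2413
Selection 13: 2413 + 226 = 2639
Selection 14: 2639 + 226 = 2865 → 2865 − 2642 = 223
Selection 15: 223 + 226 = 449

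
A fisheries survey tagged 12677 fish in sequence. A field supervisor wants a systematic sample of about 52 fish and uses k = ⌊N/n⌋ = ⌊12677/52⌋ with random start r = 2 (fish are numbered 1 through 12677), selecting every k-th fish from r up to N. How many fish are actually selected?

53

k = ⌊12677/52⌋ = 243
Achieved size = ⌊(12677 − 2)/243⌋ + 1 = ⌊12675/243⌋ + 1 = 52 + 1 = 53
(last selection: 2 + 52×243 = 12638 ≤ 12677; next would be 12881 > 12677)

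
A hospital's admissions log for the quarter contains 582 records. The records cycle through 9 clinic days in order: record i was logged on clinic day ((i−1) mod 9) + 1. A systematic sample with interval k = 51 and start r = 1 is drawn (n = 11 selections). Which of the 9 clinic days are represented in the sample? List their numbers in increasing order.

Consecutive selections differ by k = 51, so their clinic day numbers differ by 51 mod 9 = 6.
gcd(51, 9) = 3, so the sample visits 9/3 = 3 distinct residues mod 9.
Start 1 is clinic day 1; the clinic days hit are 1, 4, 7.

1, 4, 7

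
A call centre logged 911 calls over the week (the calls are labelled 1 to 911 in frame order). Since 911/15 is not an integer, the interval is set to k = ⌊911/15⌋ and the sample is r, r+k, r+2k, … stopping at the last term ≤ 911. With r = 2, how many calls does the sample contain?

16

k = ⌊911/15⌋ = 60
Achieved size = ⌊(911 − 2)/60⌋ + 1 = ⌊909/60⌋ + 1 = 15 + 1 = 16
(last selection: 2 + 15×60 = 902 ≤ 911; next would be 962 > 911)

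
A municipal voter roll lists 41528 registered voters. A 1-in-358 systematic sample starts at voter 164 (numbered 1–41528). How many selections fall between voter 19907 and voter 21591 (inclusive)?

k = 358
First selection ≥ 19907: 164 + ⌈(19907−164)/358⌉·358 = 164 + 56×358 = 20212
Last selection ≤ 21591: 164 + ⌊(21591−164)/358⌋·358 = 164 + 59×358 = 21286
Count = 59 − 56 + 1 = 4

4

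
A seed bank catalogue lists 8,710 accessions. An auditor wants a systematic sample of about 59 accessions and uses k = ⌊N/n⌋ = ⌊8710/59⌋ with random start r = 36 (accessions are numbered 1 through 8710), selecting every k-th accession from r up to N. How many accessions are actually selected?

60

k = ⌊8710/59⌋ = 147
Achieved size = ⌊(8710 − 36)/147⌋ + 1 = ⌊8674/147⌋ + 1 = 59 + 1 = 60
(last selection: 36 + 59×147 = 8709 ≤ 8710; next would be 8856 > 8710)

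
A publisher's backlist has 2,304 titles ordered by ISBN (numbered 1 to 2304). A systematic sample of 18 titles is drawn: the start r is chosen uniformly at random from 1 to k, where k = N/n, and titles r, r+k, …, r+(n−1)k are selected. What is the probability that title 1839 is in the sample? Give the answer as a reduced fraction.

k = 2304/18 = 128.
Title 1839 is selected iff r ≡ 1839 (mod 128); exactly one such r in {1,…,128}.
Inclusion probability = 1/128.

1/128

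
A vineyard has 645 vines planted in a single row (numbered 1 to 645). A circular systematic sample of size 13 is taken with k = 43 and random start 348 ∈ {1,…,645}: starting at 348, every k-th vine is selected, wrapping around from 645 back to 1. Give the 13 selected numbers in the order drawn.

Selection 1: 348
Selection 2: 348 + 43 = 391
Selection 3: 391 + 43 = 434
Selection 4: 434 + 43 = 477
Selection 5: 477 + 43 = 520
Selection 6: 520 + 43 = 563
Selection 7: 563 + 43 = 606
Selection 8: 606 + 43 = 649 → 649 − 645 = 4
Selection 9: 4 + 43 = 47
Selection 10: 47 + 43 = 90
Selection 11: 90 + 43 = 133
Selection 12: 133 + 43 = 176
Selection 13: 176 + 43 = 219

348, 391, 434, 477, 520, 563, 606, 4, 47, 90, 133, 176, 219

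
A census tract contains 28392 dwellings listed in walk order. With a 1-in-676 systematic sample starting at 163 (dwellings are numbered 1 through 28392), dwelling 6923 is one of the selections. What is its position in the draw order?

11

k = 676
position = (6923 − 163)/676 + 1 = 6760/676 + 1 = 10 + 1 = 11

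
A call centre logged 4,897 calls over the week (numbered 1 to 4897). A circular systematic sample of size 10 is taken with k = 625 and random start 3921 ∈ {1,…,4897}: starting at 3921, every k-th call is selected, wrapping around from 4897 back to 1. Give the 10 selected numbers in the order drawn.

3921, 4546, 274, 899, 1524, 2149, 2774, 3399, 4024, 4649

Selection 1: 3921
Selection 2: 3921 + 625 = 4546
Selection 3: 4546 + 625 = 5171 → 5171 − 4897 = 274
Selection 4: 274 + 625 = 899
Selection 5: 899 + 625 = 1524
Selection 6: 1524 + 625 = 2149
Selection 7: 2149 + 625 = 2774
Selection 8: 2774 + 625 = 3399
Selection 9: 3399 + 625 = 4024
Selection 10: 4024 + 625 = 4649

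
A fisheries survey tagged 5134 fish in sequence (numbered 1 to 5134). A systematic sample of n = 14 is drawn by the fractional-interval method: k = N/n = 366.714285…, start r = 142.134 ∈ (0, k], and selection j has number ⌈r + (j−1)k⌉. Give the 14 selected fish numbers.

j=1: r + 0k = 142.134 → ⌈·⌉ = 143
j=2: r + 1k = 508.848285… → ⌈·⌉ = 509
j=3: r + 2k = 875.562571… → ⌈·⌉ = 876
j=4: r + 3k = 1242.276857… → ⌈·⌉ = 1243
j=5: r + 4k = 1608.991142… → ⌈·⌉ = 1609
j=6: r + 5k = 1975.705428… → ⌈·⌉ = 1976
j=7: r + 6k = 2342.419714… → ⌈·⌉ = 2343
j=8: r + 7k = 2709.134 → ⌈·⌉ = 2710
j=9: r + 8k = 3075.848285… → ⌈·⌉ = 3076
j=10: r + 9k = 3442.562571… → ⌈·⌉ = 3443
j=11: r + 10k = 3809.276857… → ⌈·⌉ = 3810
j=12: r + 11k = 4175.991142… → ⌈·⌉ = 4176
j=13: r + 12k = 4542.705428… → ⌈·⌉ = 4543
j=14: r + 13k = 4909.419714… → ⌈·⌉ = 4910

143, 509, 876, 1243, 1609, 1976, 2343, 2710, 3076, 3443, 3810, 4176, 4543, 4910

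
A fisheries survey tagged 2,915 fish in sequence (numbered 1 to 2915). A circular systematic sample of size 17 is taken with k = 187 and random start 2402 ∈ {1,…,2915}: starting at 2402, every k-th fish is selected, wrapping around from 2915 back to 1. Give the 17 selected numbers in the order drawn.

Selection 1: 2402
Selection 2: 2402 + 187 = 2589
Selection 3: 2589 + 187 = 2776
Selection 4: 2776 + 187 = 2963 → 2963 − 2915 = 48
Selection 5: 48 + 187 = 235
Selection 6: 235 + 187 = 422
Selection 7: 422 + 187 = 609
Selection 8: 609 + 187 = 796
Selection 9: 796 + 187 = 983
Selection 10: 983 + 187 = 1170
Selection 11: 1170 + 187 = 1357
Selection 12: 1357 + 187 = 1544
Selection 13: 1544 + 187 = 1731
Selection 14: 1731 + 187 = 1918
Selection 15: 1918 + 187 = 2105
Selection 16: 2105 + 187 = 2292
Selection 17: 2292 + 187 = 2479

2402, 2589, 2776, 48, 235, 422, 609, 796, 983, 1170, 1357, 1544, 1731, 1918, 2105, 2292, 2479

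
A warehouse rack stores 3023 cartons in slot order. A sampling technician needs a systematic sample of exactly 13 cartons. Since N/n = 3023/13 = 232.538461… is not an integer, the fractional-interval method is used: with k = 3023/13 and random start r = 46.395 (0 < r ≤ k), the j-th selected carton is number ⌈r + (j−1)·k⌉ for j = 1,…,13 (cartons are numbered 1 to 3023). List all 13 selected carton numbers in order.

j=1: r + 0k = 46.395 → ⌈·⌉ = 47
j=2: r + 1k = 278.933461… → ⌈·⌉ = 279
j=3: r + 2k = 511.471923… → ⌈·⌉ = 512
j=4: r + 3k = 744.010384… → ⌈·⌉ = 745
j=5: r + 4k = 976.548846… → ⌈·⌉ = 977
j=6: r + 5k = 1209.087307… → ⌈·⌉ = 1210
j=7: r + 6k = 1441.625769… → ⌈·⌉ = 1442
j=8: r + 7k = 1674.164230… → ⌈·⌉ = 1675
j=9: r + 8k = 1906.702692… → ⌈·⌉ = 1907
j=10: r + 9k = 2139.241153… → ⌈·⌉ = 2140
j=11: r + 10k = 2371.779615… → ⌈·⌉ = 2372
j=12: r + 11k = 2604.318076… → ⌈·⌉ = 2605
j=13: r + 12k = 2836.856538… → ⌈·⌉ = 2837

47, 279, 512, 745, 977, 1210, 1442, 1675, 1907, 2140, 2372, 2605, 2837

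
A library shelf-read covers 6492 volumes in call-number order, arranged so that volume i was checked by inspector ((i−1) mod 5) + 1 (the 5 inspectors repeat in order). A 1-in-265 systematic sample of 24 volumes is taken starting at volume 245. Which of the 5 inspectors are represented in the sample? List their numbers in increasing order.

Consecutive selections differ by k = 265, so their inspector numbers differ by 265 mod 5 = 0.
gcd(265, 5) = 5, so the sample visits 5/5 = 1 distinct residues mod 5.
Start 245 is inspector 5; the inspectors hit are 5.

5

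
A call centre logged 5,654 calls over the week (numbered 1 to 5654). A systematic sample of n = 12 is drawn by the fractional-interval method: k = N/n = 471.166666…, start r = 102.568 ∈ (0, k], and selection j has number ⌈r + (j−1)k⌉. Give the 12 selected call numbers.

103, 574, 1045, 1517, 1988, 2459, 2930, 3401, 3872, 4344, 4815, 5286

j=1: r + 0k = 102.568 → ⌈·⌉ = 103
j=2: r + 1k = 573.734666… → ⌈·⌉ = 574
j=3: r + 2k = 1044.901333… → ⌈·⌉ = 1045
j=4: r + 3k = 1516.068 → ⌈·⌉ = 1517
j=5: r + 4k = 1987.234666… → ⌈·⌉ = 1988
j=6: r + 5k = 2458.401333… → ⌈·⌉ = 2459
j=7: r + 6k = 2929.568 → ⌈·⌉ = 2930
j=8: r + 7k = 3400.734666… → ⌈·⌉ = 3401
j=9: r + 8k = 3871.901333… → ⌈·⌉ = 3872
j=10: r + 9k = 4343.068 → ⌈·⌉ = 4344
j=11: r + 10k = 4814.234666… → ⌈·⌉ = 4815
j=12: r + 11k = 5285.401333… → ⌈·⌉ = 5286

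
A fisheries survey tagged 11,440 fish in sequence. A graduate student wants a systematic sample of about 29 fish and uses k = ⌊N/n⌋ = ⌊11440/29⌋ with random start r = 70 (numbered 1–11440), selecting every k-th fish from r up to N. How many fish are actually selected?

29

k = ⌊11440/29⌋ = 394
Achieved size = ⌊(11440 − 70)/394⌋ + 1 = ⌊11370/394⌋ + 1 = 28 + 1 = 29
(last selection: 70 + 28×394 = 11102 ≤ 11440; next would be 11496 > 11440)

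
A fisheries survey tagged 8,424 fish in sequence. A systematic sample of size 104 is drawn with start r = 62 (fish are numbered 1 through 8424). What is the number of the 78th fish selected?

6299

k = 8424/104 = 81
78th selection = r + (78−1)·k = 62 + 77×81 = 62 + 6237 = 6299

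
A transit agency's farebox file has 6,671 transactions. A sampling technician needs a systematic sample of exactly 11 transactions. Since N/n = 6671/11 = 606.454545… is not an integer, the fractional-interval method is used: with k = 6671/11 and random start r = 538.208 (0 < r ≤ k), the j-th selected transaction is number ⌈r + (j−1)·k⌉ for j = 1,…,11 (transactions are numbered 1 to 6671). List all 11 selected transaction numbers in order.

j=1: r + 0k = 538.208 → ⌈·⌉ = 539
j=2: r + 1k = 1144.662545… → ⌈·⌉ = 1145
j=3: r + 2k = 1751.117090… → ⌈·⌉ = 1752
j=4: r + 3k = 2357.571636… → ⌈·⌉ = 2358
j=5: r + 4k = 2964.026181… → ⌈·⌉ = 2965
j=6: r + 5k = 3570.480727… → ⌈·⌉ = 3571
j=7: r + 6k = 4176.935272… → ⌈·⌉ = 4177
j=8: r + 7k = 4783.389818… → ⌈·⌉ = 4784
j=9: r + 8k = 5389.844363… → ⌈·⌉ = 5390
j=10: r + 9k = 5996.298909… → ⌈·⌉ = 5997
j=11: r + 10k = 6602.753454… → ⌈·⌉ = 6603

539, 1145, 1752, 2358, 2965, 3571, 4177, 4784, 5390, 5997, 6603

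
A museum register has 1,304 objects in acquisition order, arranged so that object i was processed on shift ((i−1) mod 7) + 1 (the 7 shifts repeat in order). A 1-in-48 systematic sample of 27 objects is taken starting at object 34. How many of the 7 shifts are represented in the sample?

Consecutive selections differ by k = 48, so their shift numbers differ by 48 mod 7 = 6.
gcd(48, 7) = 1, so the sample visits 7/1 = 7 distinct residues mod 7.
Start 34 is shift 6; the shifts hit are 1, 2, 3, 4, 5, 6, 7.

7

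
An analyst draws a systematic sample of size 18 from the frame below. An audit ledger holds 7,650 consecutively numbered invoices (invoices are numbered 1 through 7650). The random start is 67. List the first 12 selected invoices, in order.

67, 492, 917, 1342, 1767, 2192, 2617, 3042, 3467, 3892, 4317, 4742

k = N/n = 7650/18 = 425
invoice 1: 67
invoice 2: 67 + 425 = 492
invoice 3: 492 + 425 = 917
invoice 4: 917 + 425 = 1342
invoice 5: 1342 + 425 = 1767
invoice 6: 1767 + 425 = 2192
invoice 7: 2192 + 425 = 2617
invoice 8: 2617 + 425 = 3042
invoice 9: 3042 + 425 = 3467
invoice 10: 3467 + 425 = 3892
invoice 11: 3892 + 425 = 4317
invoice 12: 4317 + 425 = 4742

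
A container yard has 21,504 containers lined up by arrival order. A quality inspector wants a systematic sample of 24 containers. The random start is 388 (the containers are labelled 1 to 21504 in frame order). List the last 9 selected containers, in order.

13828, 14724, 15620, 16516, 17412, 18308, 19204, 20100, 20996

k = N/n = 21504/24 = 896
16th selection = 388 + 15×896 = 13828
17th: 13828 + 896 = 14724
18th: 14724 + 896 = 15620
19th: 15620 + 896 = 16516
20th: 16516 + 896 = 17412
21st: 17412 + 896 = 18308
22nd: 18308 + 896 = 19204
23rd: 19204 + 896 = 20100
24th: 20100 + 896 = 20996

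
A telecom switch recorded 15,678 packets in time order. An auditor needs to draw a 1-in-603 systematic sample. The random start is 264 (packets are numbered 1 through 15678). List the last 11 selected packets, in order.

16th selection = 264 + 15×603 = 9309
17th: 9309 + 603 = 9912
18th: 9912 + 603 = 10515
19th: 10515 + 603 = 11118
20th: 11118 + 603 = 11721
21st: 11721 + 603 = 12324
22nd: 12324 + 603 = 12927
23rd: 12927 + 603 = 13530
24th: 13530 + 603 = 14133
25th: 14133 + 603 = 14736
26th: 14736 + 603 = 15339

9309, 9912, 10515, 11118, 11721, 12324, 12927, 13530, 14133, 14736, 15339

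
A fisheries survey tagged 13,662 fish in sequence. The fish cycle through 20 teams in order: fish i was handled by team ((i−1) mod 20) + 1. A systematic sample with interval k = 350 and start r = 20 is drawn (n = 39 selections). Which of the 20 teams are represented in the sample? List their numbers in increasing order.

Consecutive selections differ by k = 350, so their team numbers differ by 350 mod 20 = 10.
gcd(350, 20) = 10, so the sample visits 20/10 = 2 distinct residues mod 20.
Start 20 is team 20; the teams hit are 10, 20.

10, 20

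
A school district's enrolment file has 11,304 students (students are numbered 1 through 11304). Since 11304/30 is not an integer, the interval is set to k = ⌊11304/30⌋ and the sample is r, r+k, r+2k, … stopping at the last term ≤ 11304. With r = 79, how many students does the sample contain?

k = ⌊11304/30⌋ = 376
Achieved size = ⌊(11304 − 79)/376⌋ + 1 = ⌊11225/376⌋ + 1 = 29 + 1 = 30
(last selection: 79 + 29×376 = 10983 ≤ 11304; next would be 11359 > 11304)

30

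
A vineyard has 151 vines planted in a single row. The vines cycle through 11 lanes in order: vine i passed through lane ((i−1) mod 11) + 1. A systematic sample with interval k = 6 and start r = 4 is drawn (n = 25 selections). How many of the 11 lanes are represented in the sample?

Consecutive selections differ by k = 6, so their lane numbers differ by 6 mod 11 = 6.
gcd(6, 11) = 1, so the sample visits 11/1 = 11 distinct residues mod 11.
Start 4 is lane 4; the lanes hit are 1, 2, 3, 4, 5, 6, 7, 8, 9, 10, 11.

11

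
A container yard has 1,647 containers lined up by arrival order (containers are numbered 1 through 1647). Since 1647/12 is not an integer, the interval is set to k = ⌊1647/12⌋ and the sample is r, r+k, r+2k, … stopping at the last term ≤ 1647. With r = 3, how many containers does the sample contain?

13

k = ⌊1647/12⌋ = 137
Achieved size = ⌊(1647 − 3)/137⌋ + 1 = ⌊1644/137⌋ + 1 = 12 + 1 = 13
(last selection: 3 + 12×137 = 1647 ≤ 1647; next would be 1784 > 1647)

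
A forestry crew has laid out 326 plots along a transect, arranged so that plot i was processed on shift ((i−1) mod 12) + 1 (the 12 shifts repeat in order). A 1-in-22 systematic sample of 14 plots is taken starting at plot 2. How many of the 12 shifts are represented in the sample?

Consecutive selections differ by k = 22, so their shift numbers differ by 22 mod 12 = 10.
gcd(22, 12) = 2, so the sample visits 12/2 = 6 distinct residues mod 12.
Start 2 is shift 2; the shifts hit are 2, 4, 6, 8, 10, 12.

6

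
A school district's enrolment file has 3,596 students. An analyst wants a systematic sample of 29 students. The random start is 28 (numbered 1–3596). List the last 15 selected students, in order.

1764, 1888, 2012, 2136, 2260, 2384, 2508, 2632, 2756, 2880, 3004, 3128, 3252, 3376, 3500

k = N/n = 3596/29 = 124
15th selection = 28 + 14×124 = 1764
16th: 1764 + 124 = 1888
17th: 1888 + 124 = 2012
18th: 2012 + 124 = 2136
19th: 2136 + 124 = 2260
20th: 2260 + 124 = 2384
21st: 2384 + 124 = 2508
22nd: 2508 + 124 = 2632
23rd: 2632 + 124 = 2756
24th: 2756 + 124 = 2880
25th: 2880 + 124 = 3004
26th: 3004 + 124 = 3128
27th: 3128 + 124 = 3252
28th: 3252 + 124 = 3376
29th: 3376 + 124 = 3500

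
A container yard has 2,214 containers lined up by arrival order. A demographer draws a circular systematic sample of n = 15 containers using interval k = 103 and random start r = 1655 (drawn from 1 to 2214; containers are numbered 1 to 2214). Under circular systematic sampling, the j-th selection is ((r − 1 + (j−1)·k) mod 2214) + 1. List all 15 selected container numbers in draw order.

1655, 1758, 1861, 1964, 2067, 2170, 59, 162, 265, 368, 471, 574, 677, 780, 883

Selection 1: 1655
Selection 2: 1655 + 103 = 1758
Selection 3: 1758 + 103 = 1861
Selection 4: 1861 + 103 = 1964
Selection 5: 1964 + 103 = 2067
Selection 6: 2067 + 103 = 2170
Selection 7: 2170 + 103 = 2273 → 2273 − 2214 = 59
Selection 8: 59 + 103 = 162
Selection 9: 162 + 103 = 265
Selection 10: 265 + 103 = 368
Selection 11: 368 + 103 = 471
Selection 12: 471 + 103 = 574
Selection 13: 574 + 103 = 677
Selection 14: 677 + 103 = 780
Selection 15: 780 + 103 = 883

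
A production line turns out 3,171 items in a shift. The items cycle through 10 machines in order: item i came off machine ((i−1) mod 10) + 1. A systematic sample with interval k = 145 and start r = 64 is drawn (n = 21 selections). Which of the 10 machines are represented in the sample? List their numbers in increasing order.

Consecutive selections differ by k = 145, so their machine numbers differ by 145 mod 10 = 5.
gcd(145, 10) = 5, so the sample visits 10/5 = 2 distinct residues mod 10.
Start 64 is machine 4; the machines hit are 4, 9.

4, 9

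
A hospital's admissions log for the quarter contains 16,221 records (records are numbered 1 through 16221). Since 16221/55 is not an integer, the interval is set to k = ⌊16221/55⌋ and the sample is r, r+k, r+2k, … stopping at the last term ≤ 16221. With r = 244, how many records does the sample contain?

55

k = ⌊16221/55⌋ = 294
Achieved size = ⌊(16221 − 244)/294⌋ + 1 = ⌊15977/294⌋ + 1 = 54 + 1 = 55
(last selection: 244 + 54×294 = 16120 ≤ 16221; next would be 16414 > 16221)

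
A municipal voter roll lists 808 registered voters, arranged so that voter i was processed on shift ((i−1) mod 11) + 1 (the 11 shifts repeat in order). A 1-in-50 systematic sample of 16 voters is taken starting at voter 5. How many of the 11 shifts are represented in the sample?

11

Consecutive selections differ by k = 50, so their shift numbers differ by 50 mod 11 = 6.
gcd(50, 11) = 1, so the sample visits 11/1 = 11 distinct residues mod 11.
Start 5 is shift 5; the shifts hit are 1, 2, 3, 4, 5, 6, 7, 8, 9, 10, 11.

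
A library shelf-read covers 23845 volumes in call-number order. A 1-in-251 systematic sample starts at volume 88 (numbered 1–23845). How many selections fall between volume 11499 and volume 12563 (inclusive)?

4

k = 251
First selection ≥ 11499: 88 + ⌈(11499−88)/251⌉·251 = 88 + 46×251 = 11634
Last selection ≤ 12563: 88 + ⌊(12563−88)/251⌋·251 = 88 + 49×251 = 12387
Count = 49 − 46 + 1 = 4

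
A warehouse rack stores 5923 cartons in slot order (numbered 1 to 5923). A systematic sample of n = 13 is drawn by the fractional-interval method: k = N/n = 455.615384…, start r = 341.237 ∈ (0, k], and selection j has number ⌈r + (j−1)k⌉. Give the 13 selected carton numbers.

342, 797, 1253, 1709, 2164, 2620, 3075, 3531, 3987, 4442, 4898, 5354, 5809

j=1: r + 0k = 341.237 → ⌈·⌉ = 342
j=2: r + 1k = 796.852384… → ⌈·⌉ = 797
j=3: r + 2k = 1252.467769… → ⌈·⌉ = 1253
j=4: r + 3k = 1708.083153… → ⌈·⌉ = 1709
j=5: r + 4k = 2163.698538… → ⌈·⌉ = 2164
j=6: r + 5k = 2619.313923… → ⌈·⌉ = 2620
j=7: r + 6k = 3074.929307… → ⌈·⌉ = 3075
j=8: r + 7k = 3530.544692… → ⌈·⌉ = 3531
j=9: r + 8k = 3986.160076… → ⌈·⌉ = 3987
j=10: r + 9k = 4441.775461… → ⌈·⌉ = 4442
j=11: r + 10k = 4897.390846… → ⌈·⌉ = 4898
j=12: r + 11k = 5353.006230… → ⌈·⌉ = 5354
j=13: r + 12k = 5808.621615… → ⌈·⌉ = 5809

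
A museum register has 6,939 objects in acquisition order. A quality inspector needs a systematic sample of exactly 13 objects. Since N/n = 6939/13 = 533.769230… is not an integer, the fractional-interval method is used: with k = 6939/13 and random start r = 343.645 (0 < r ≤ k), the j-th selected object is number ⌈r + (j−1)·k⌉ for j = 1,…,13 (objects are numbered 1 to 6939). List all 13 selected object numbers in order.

344, 878, 1412, 1945, 2479, 3013, 3547, 4081, 4614, 5148, 5682, 6216, 6749

j=1: r + 0k = 343.645 → ⌈·⌉ = 344
j=2: r + 1k = 877.414230… → ⌈·⌉ = 878
j=3: r + 2k = 1411.183461… → ⌈·⌉ = 1412
j=4: r + 3k = 1944.952692… → ⌈·⌉ = 1945
j=5: r + 4k = 2478.721923… → ⌈·⌉ = 2479
j=6: r + 5k = 3012.491153… → ⌈·⌉ = 3013
j=7: r + 6k = 3546.260384… → ⌈·⌉ = 3547
j=8: r + 7k = 4080.029615… → ⌈·⌉ = 4081
j=9: r + 8k = 4613.798846… → ⌈·⌉ = 4614
j=10: r + 9k = 5147.568076… → ⌈·⌉ = 5148
j=11: r + 10k = 5681.337307… → ⌈·⌉ = 5682
j=12: r + 11k = 6215.106538… → ⌈·⌉ = 6216
j=13: r + 12k = 6748.875769… → ⌈·⌉ = 6749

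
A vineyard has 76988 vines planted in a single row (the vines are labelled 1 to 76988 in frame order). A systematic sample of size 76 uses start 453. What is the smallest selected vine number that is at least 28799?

28817

k = 76988/76 = 1013
Steps past start: ⌈(28799 − 453)/1013⌉ = ⌈28346/1013⌉ = 28
Selected vine: 453 + 28×1013 = 28817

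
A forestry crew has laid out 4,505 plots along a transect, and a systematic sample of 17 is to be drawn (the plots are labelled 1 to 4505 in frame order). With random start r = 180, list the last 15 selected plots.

710, 975, 1240, 1505, 1770, 2035, 2300, 2565, 2830, 3095, 3360, 3625, 3890, 4155, 4420

k = N/n = 4505/17 = 265
3rd selection = 180 + 2×265 = 710
4th: 710 + 265 = 975
5th: 975 + 265 = 1240
6th: 1240 + 265 = 1505
7th: 1505 + 265 = 1770
8th: 1770 + 265 = 2035
9th: 2035 + 265 = 2300
10th: 2300 + 265 = 2565
11th: 2565 + 265 = 2830
12th: 2830 + 265 = 3095
13th: 3095 + 265 = 3360
14th: 3360 + 265 = 3625
15th: 3625 + 265 = 3890
16th: 3890 + 265 = 4155
17th: 4155 + 265 = 4420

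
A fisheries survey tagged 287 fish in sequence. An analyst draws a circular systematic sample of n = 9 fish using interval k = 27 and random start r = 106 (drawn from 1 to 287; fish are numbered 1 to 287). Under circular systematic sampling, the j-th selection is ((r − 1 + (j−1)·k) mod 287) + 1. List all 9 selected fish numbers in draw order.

Selection 1: 106
Selection 2: 106 + 27 = 133
Selection 3: 133 + 27 = 160
Selection 4: 160 + 27 = 187
Selection 5: 187 + 27 = 214
Selection 6: 214 + 27 = 241
Selection 7: 241 + 27 = 268
Selection 8: 268 + 27 = 295 → 295 − 287 = 8
Selection 9: 8 + 27 = 35

106, 133, 160, 187, 214, 241, 268, 8, 35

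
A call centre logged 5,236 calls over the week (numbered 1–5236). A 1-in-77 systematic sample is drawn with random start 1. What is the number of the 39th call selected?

2927

k = 77
39th selection = r + (39−1)·k = 1 + 38×77 = 1 + 2926 = 2927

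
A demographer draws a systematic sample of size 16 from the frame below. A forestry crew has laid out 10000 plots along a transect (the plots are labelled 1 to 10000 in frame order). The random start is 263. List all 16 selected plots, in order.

k = N/n = 10000/16 = 625
plot 1: 263
plot 2: 263 + 625 = 888
plot 3: 888 + 625 = 1513
plot 4: 1513 + 625 = 2138
plot 5: 2138 + 625 = 2763
plot 6: 2763 + 625 = 3388
plot 7: 3388 + 625 = 4013
plot 8: 4013 + 625 = 4638
plot 9: 4638 + 625 = 5263
plot 10: 5263 + 625 = 5888
plot 11: 5888 + 625 = 6513
plot 12: 6513 + 625 = 7138
plot 13: 7138 + 625 = 7763
plot 14: 7763 + 625 = 8388
plot 15: 8388 + 625 = 9013
plot 16: 9013 + 625 = 9638

263, 888, 1513, 2138, 2763, 3388, 4013, 4638, 5263, 5888, 6513, 7138, 7763, 8388, 9013, 9638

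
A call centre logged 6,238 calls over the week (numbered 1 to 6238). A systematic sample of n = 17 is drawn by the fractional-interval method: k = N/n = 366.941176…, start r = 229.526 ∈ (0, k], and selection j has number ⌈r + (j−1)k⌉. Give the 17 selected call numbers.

j=1: r + 0k = 229.526 → ⌈·⌉ = 230
j=2: r + 1k = 596.467176… → ⌈·⌉ = 597
j=3: r + 2k = 963.408352… → ⌈·⌉ = 964
j=4: r + 3k = 1330.349529… → ⌈·⌉ = 1331
j=5: r + 4k = 1697.290705… → ⌈·⌉ = 1698
j=6: r + 5k = 2064.231882… → ⌈·⌉ = 2065
j=7: r + 6k = 2431.173058… → ⌈·⌉ = 2432
j=8: r + 7k = 2798.114235… → ⌈·⌉ = 2799
j=9: r + 8k = 3165.055411… → ⌈·⌉ = 3166
j=10: r + 9k = 3531.996588… → ⌈·⌉ = 3532
j=11: r + 10k = 3898.937764… → ⌈·⌉ = 3899
j=12: r + 11k = 4265.878941… → ⌈·⌉ = 4266
j=13: r + 12k = 4632.820117… → ⌈·⌉ = 4633
j=14: r + 13k = 4999.761294… → ⌈·⌉ = 5000
j=15: r + 14k = 5366.702470… → ⌈·⌉ = 5367
j=16: r + 15k = 5733.643647… → ⌈·⌉ = 5734
j=17: r + 16k = 6100.584823… → ⌈·⌉ = 6101

230, 597, 964, 1331, 1698, 2065, 2432, 2799, 3166, 3532, 3899, 4266, 4633, 5000, 5367, 5734, 6101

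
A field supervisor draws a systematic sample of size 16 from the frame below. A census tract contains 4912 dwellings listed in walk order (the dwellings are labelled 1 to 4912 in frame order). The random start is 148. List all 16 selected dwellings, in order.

k = N/n = 4912/16 = 307
dwelling 1: 148
dwelling 2: 148 + 307 = 455
dwelling 3: 455 + 307 = 762
dwelling 4: 762 + 307 = 1069
dwelling 5: 1069 + 307 = 1376
dwelling 6: 1376 + 307 = 1683
dwelling 7: 1683 + 307 = 1990
dwelling 8: 1990 + 307 = 2297
dwelling 9: 2297 + 307 = 2604
dwelling 10: 2604 + 307 = 2911
dwelling 11: 2911 + 307 = 3218
dwelling 12: 3218 + 307 = 3525
dwelling 13: 3525 + 307 = 3832
dwelling 14: 3832 + 307 = 4139
dwelling 15: 4139 + 307 = 4446
dwelling 16: 4446 + 307 = 4753

148, 455, 762, 1069, 1376, 1683, 1990, 2297, 2604, 2911, 3218, 3525, 3832, 4139, 4446, 4753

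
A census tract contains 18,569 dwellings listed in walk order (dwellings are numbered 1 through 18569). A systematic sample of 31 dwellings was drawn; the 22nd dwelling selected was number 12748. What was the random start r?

k = 18569/31 = 599
r = 12748 − (22−1)×599 = 12748 − 12579 = 169

169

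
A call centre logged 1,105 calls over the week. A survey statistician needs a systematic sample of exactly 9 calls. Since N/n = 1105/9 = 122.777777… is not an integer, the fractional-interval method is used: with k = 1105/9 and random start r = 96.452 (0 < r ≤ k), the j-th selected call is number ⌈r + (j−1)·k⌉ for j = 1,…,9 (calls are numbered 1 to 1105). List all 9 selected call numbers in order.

97, 220, 343, 465, 588, 711, 834, 956, 1079

j=1: r + 0k = 96.452 → ⌈·⌉ = 97
j=2: r + 1k = 219.229777… → ⌈·⌉ = 220
j=3: r + 2k = 342.007555… → ⌈·⌉ = 343
j=4: r + 3k = 464.785333… → ⌈·⌉ = 465
j=5: r + 4k = 587.563111… → ⌈·⌉ = 588
j=6: r + 5k = 710.340888… → ⌈·⌉ = 711
j=7: r + 6k = 833.118666… → ⌈·⌉ = 834
j=8: r + 7k = 955.896444… → ⌈·⌉ = 956
j=9: r + 8k = 1078.674222… → ⌈·⌉ = 1079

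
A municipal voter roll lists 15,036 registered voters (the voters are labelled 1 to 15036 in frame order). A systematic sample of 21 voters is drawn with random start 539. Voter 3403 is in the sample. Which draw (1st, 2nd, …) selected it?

5

k = 15036/21 = 716
position = (3403 − 539)/716 + 1 = 2864/716 + 1 = 4 + 1 = 5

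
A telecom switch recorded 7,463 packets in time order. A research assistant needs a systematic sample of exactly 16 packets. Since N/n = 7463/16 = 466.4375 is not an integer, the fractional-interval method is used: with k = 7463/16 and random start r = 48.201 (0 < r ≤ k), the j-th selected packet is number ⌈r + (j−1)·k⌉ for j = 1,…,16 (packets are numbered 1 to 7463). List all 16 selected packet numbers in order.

j=1: r + 0k = 48.201 → ⌈·⌉ = 49
j=2: r + 1k = 514.6385 → ⌈·⌉ = 515
j=3: r + 2k = 981.076 → ⌈·⌉ = 982
j=4: r + 3k = 1447.5135 → ⌈·⌉ = 1448
j=5: r + 4k = 1913.951 → ⌈·⌉ = 1914
j=6: r + 5k = 2380.3885 → ⌈·⌉ = 2381
j=7: r + 6k = 2846.826 → ⌈·⌉ = 2847
j=8: r + 7k = 3313.2635 → ⌈·⌉ = 3314
j=9: r + 8k = 3779.701 → ⌈·⌉ = 3780
j=10: r + 9k = 4246.1385 → ⌈·⌉ = 4247
j=11: r + 10k = 4712.576 → ⌈·⌉ = 4713
j=12: r + 11k = 5179.0135 → ⌈·⌉ = 5180
j=13: r + 12k = 5645.451 → ⌈·⌉ = 5646
j=14: r + 13k = 6111.8885 → ⌈·⌉ = 6112
j=15: r + 14k = 6578.326 → ⌈·⌉ = 6579
j=16: r + 15k = 7044.7635 → ⌈·⌉ = 7045

49, 515, 982, 1448, 1914, 2381, 2847, 3314, 3780, 4247, 4713, 5180, 5646, 6112, 6579, 7045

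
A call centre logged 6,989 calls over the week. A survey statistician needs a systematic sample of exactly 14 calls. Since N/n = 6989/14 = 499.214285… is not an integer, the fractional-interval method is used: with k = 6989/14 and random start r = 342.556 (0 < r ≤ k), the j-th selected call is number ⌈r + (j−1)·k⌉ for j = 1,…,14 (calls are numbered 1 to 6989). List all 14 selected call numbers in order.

j=1: r + 0k = 342.556 → ⌈·⌉ = 343
j=2: r + 1k = 841.770285… → ⌈·⌉ = 842
j=3: r + 2k = 1340.984571… → ⌈·⌉ = 1341
j=4: r + 3k = 1840.198857… → ⌈·⌉ = 1841
j=5: r + 4k = 2339.413142… → ⌈·⌉ = 2340
j=6: r + 5k = 2838.627428… → ⌈·⌉ = 2839
j=7: r + 6k = 3337.841714… → ⌈·⌉ = 3338
j=8: r + 7k = 3837.056 → ⌈·⌉ = 3838
j=9: r + 8k = 4336.270285… → ⌈·⌉ = 4337
j=10: r + 9k = 4835.484571… → ⌈·⌉ = 4836
j=11: r + 10k = 5334.698857… → ⌈·⌉ = 5335
j=12: r + 11k = 5833.913142… → ⌈·⌉ = 5834
j=13: r + 12k = 6333.127428… → ⌈·⌉ = 6334
j=14: r + 13k = 6832.341714… → ⌈·⌉ = 6833

343, 842, 1341, 1841, 2340, 2839, 3338, 3838, 4337, 4836, 5335, 5834, 6334, 6833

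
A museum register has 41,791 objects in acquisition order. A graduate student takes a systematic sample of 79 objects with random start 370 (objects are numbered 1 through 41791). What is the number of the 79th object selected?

k = 41791/79 = 529
79th selection = r + (79−1)·k = 370 + 78×529 = 370 + 41262 = 41632

41632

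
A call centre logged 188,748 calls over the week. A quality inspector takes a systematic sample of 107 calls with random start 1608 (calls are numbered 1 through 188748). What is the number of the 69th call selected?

121560

k = 188748/107 = 1764
69th selection = r + (69−1)·k = 1608 + 68×1764 = 1608 + 119952 = 121560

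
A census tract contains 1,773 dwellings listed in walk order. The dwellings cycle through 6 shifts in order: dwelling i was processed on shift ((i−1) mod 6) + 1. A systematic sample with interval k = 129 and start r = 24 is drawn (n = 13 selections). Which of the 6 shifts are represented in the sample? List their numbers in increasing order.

Consecutive selections differ by k = 129, so their shift numbers differ by 129 mod 6 = 3.
gcd(129, 6) = 3, so the sample visits 6/3 = 2 distinct residues mod 6.
Start 24 is shift 6; the shifts hit are 3, 6.

3, 6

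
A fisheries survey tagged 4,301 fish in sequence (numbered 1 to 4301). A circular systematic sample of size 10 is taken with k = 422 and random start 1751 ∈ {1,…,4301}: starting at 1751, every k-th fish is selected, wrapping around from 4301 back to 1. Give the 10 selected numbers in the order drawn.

1751, 2173, 2595, 3017, 3439, 3861, 4283, 404, 826, 1248

Selection 1: 1751
Selection 2: 1751 + 422 = 2173
Selection 3: 2173 + 422 = 2595
Selection 4: 2595 + 422 = 3017
Selection 5: 3017 + 422 = 3439
Selection 6: 3439 + 422 = 3861
Selection 7: 3861 + 422 = 4283
Selection 8: 4283 + 422 = 4705 → 4705 − 4301 = 404
Selection 9: 404 + 422 = 826
Selection 10: 826 + 422 = 1248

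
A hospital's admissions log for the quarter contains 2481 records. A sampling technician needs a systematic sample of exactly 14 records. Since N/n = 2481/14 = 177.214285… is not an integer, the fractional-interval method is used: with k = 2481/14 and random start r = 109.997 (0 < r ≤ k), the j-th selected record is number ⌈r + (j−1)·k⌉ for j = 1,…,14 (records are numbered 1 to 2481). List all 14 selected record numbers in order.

110, 288, 465, 642, 819, 997, 1174, 1351, 1528, 1705, 1883, 2060, 2237, 2414

j=1: r + 0k = 109.997 → ⌈·⌉ = 110
j=2: r + 1k = 287.211285… → ⌈·⌉ = 288
j=3: r + 2k = 464.425571… → ⌈·⌉ = 465
j=4: r + 3k = 641.639857… → ⌈·⌉ = 642
j=5: r + 4k = 818.854142… → ⌈·⌉ = 819
j=6: r + 5k = 996.068428… → ⌈·⌉ = 997
j=7: r + 6k = 1173.282714… → ⌈·⌉ = 1174
j=8: r + 7k = 1350.497 → ⌈·⌉ = 1351
j=9: r + 8k = 1527.711285… → ⌈·⌉ = 1528
j=10: r + 9k = 1704.925571… → ⌈·⌉ = 1705
j=11: r + 10k = 1882.139857… → ⌈·⌉ = 1883
j=12: r + 11k = 2059.354142… → ⌈·⌉ = 2060
j=13: r + 12k = 2236.568428… → ⌈·⌉ = 2237
j=14: r + 13k = 2413.782714… → ⌈·⌉ = 2414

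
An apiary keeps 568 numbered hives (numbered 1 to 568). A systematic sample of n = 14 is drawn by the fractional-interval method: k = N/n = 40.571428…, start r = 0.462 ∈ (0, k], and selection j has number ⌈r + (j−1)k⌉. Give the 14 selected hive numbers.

j=1: r + 0k = 0.462 → ⌈·⌉ = 1
j=2: r + 1k = 41.033428… → ⌈·⌉ = 42
j=3: r + 2k = 81.604857… → ⌈·⌉ = 82
j=4: r + 3k = 122.176285… → ⌈·⌉ = 123
j=5: r + 4k = 162.747714… → ⌈·⌉ = 163
j=6: r + 5k = 203.319142… → ⌈·⌉ = 204
j=7: r + 6k = 243.890571… → ⌈·⌉ = 244
j=8: r + 7k = 284.462 → ⌈·⌉ = 285
j=9: r + 8k = 325.033428… → ⌈·⌉ = 326
j=10: r + 9k = 365.604857… → ⌈·⌉ = 366
j=11: r + 10k = 406.176285… → ⌈·⌉ = 407
j=12: r + 11k = 446.747714… → ⌈·⌉ = 447
j=13: r + 12k = 487.319142… → ⌈·⌉ = 488
j=14: r + 13k = 527.890571… → ⌈·⌉ = 528

1, 42, 82, 123, 163, 204, 244, 285, 326, 366, 407, 447, 488, 528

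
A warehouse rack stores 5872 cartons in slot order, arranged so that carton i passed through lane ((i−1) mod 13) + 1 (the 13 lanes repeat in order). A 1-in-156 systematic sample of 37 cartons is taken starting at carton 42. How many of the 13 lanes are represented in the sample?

Consecutive selections differ by k = 156, so their lane numbers differ by 156 mod 13 = 0.
gcd(156, 13) = 13, so the sample visits 13/13 = 1 distinct residues mod 13.
Start 42 is lane 3; the lanes hit are 3.

1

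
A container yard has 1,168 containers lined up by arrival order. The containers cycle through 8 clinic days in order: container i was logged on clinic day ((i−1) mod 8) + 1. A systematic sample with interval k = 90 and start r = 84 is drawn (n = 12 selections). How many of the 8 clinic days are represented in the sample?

4

Consecutive selections differ by k = 90, so their clinic day numbers differ by 90 mod 8 = 2.
gcd(90, 8) = 2, so the sample visits 8/2 = 4 distinct residues mod 8.
Start 84 is clinic day 4; the clinic days hit are 2, 4, 6, 8.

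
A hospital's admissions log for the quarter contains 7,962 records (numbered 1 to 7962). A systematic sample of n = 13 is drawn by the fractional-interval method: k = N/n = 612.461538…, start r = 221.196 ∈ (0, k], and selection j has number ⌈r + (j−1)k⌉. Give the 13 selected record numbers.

222, 834, 1447, 2059, 2672, 3284, 3896, 4509, 5121, 5734, 6346, 6959, 7571

j=1: r + 0k = 221.196 → ⌈·⌉ = 222
j=2: r + 1k = 833.657538… → ⌈·⌉ = 834
j=3: r + 2k = 1446.119076… → ⌈·⌉ = 1447
j=4: r + 3k = 2058.580615… → ⌈·⌉ = 2059
j=5: r + 4k = 2671.042153… → ⌈·⌉ = 2672
j=6: r + 5k = 3283.503692… → ⌈·⌉ = 3284
j=7: r + 6k = 3895.965230… → ⌈·⌉ = 3896
j=8: r + 7k = 4508.426769… → ⌈·⌉ = 4509
j=9: r + 8k = 5120.888307… → ⌈·⌉ = 5121
j=10: r + 9k = 5733.349846… → ⌈·⌉ = 5734
j=11: r + 10k = 6345.811384… → ⌈·⌉ = 6346
j=12: r + 11k = 6958.272923… → ⌈·⌉ = 6959
j=13: r + 12k = 7570.734461… → ⌈·⌉ = 7571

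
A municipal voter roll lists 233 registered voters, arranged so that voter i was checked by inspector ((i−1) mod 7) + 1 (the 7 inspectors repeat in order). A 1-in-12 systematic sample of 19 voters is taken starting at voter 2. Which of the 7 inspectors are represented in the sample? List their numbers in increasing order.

1, 2, 3, 4, 5, 6, 7

Consecutive selections differ by k = 12, so their inspector numbers differ by 12 mod 7 = 5.
gcd(12, 7) = 1, so the sample visits 7/1 = 7 distinct residues mod 7.
Start 2 is inspector 2; the inspectors hit are 1, 2, 3, 4, 5, 6, 7.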